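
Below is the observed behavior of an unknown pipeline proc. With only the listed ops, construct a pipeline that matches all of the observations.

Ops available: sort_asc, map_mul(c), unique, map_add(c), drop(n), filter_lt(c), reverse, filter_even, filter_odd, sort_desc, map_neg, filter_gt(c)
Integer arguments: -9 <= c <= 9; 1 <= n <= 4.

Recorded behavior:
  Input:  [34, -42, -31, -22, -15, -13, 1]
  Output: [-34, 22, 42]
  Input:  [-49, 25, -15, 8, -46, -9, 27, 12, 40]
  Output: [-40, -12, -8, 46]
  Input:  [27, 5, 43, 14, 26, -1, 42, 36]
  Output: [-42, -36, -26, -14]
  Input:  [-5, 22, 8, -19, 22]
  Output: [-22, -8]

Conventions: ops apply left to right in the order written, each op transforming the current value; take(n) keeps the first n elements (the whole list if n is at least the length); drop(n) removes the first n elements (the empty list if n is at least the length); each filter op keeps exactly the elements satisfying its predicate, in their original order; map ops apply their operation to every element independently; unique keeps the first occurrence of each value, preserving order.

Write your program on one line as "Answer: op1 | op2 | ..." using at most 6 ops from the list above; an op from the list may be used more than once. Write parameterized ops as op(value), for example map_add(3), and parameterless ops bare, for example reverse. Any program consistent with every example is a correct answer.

map_neg | filter_even | map_add(-1) | unique | sort_asc | map_add(1)

Check, running the answer program on each example:
  [34, -42, -31, -22, -15, -13, 1] -> [-34, 42, 31, 22, 15, 13, -1] -> [-34, 42, 22] -> [-35, 41, 21] -> [-35, 41, 21] -> [-35, 21, 41] -> [-34, 22, 42]
  [-49, 25, -15, 8, -46, -9, 27, 12, 40] -> [49, -25, 15, -8, 46, 9, -27, -12, -40] -> [-8, 46, -12, -40] -> [-9, 45, -13, -41] -> [-9, 45, -13, -41] -> [-41, -13, -9, 45] -> [-40, -12, -8, 46]
  [27, 5, 43, 14, 26, -1, 42, 36] -> [-27, -5, -43, -14, -26, 1, -42, -36] -> [-14, -26, -42, -36] -> [-15, -27, -43, -37] -> [-15, -27, -43, -37] -> [-43, -37, -27, -15] -> [-42, -36, -26, -14]
  [-5, 22, 8, -19, 22] -> [5, -22, -8, 19, -22] -> [-22, -8, -22] -> [-23, -9, -23] -> [-23, -9] -> [-23, -9] -> [-22, -8]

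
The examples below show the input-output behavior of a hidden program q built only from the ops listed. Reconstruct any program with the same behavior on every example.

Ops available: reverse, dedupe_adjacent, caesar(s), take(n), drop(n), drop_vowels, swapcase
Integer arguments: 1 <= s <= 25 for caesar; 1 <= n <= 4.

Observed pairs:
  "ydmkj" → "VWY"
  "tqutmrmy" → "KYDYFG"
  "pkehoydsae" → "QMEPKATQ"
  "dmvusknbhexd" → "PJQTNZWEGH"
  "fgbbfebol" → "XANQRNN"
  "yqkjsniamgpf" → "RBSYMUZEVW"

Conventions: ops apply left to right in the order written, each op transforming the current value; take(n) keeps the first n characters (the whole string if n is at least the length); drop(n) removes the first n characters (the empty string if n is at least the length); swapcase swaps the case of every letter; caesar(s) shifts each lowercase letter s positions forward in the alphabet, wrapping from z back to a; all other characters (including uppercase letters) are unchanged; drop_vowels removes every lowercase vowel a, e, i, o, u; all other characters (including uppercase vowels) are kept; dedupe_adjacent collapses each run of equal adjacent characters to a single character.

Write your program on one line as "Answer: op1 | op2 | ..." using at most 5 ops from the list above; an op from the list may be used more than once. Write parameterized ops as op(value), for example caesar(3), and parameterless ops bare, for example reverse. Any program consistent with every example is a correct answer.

caesar(12) | swapcase | drop(2) | reverse

Check, running the answer program on each example:
  "ydmkj" -> "kpywv" -> "KPYWV" -> "YWV" -> "VWY"
  "tqutmrmy" -> "fcgfydyk" -> "FCGFYDYK" -> "GFYDYK" -> "KYDYFG"
  "pkehoydsae" -> "bwqtakpemq" -> "BWQTAKPEMQ" -> "QTAKPEMQ" -> "QMEPKATQ"
  "dmvusknbhexd" -> "pyhgewzntqjp" -> "PYHGEWZNTQJP" -> "HGEWZNTQJP" -> "PJQTNZWEGH"
  "fgbbfebol" -> "rsnnrqnax" -> "RSNNRQNAX" -> "NNRQNAX" -> "XANQRNN"
  "yqkjsniamgpf" -> "kcwvezumysbr" -> "KCWVEZUMYSBR" -> "WVEZUMYSBR" -> "RBSYMUZEVW"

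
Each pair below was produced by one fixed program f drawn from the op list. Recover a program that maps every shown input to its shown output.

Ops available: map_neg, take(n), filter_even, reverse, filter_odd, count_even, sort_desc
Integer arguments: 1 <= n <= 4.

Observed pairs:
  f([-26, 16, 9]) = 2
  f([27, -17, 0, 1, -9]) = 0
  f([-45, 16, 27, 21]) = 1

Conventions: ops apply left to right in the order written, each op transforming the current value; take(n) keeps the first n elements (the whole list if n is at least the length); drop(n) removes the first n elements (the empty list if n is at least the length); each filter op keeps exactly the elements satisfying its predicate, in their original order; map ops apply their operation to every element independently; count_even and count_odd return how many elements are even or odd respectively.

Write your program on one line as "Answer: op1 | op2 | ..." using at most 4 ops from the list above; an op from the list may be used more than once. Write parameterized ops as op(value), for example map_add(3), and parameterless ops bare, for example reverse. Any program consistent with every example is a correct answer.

take(2) | map_neg | reverse | count_even

Check, running the answer program on each example:
  [-26, 16, 9] -> [-26, 16] -> [26, -16] -> [-16, 26] -> 2
  [27, -17, 0, 1, -9] -> [27, -17] -> [-27, 17] -> [17, -27] -> 0
  [-45, 16, 27, 21] -> [-45, 16] -> [45, -16] -> [-16, 45] -> 1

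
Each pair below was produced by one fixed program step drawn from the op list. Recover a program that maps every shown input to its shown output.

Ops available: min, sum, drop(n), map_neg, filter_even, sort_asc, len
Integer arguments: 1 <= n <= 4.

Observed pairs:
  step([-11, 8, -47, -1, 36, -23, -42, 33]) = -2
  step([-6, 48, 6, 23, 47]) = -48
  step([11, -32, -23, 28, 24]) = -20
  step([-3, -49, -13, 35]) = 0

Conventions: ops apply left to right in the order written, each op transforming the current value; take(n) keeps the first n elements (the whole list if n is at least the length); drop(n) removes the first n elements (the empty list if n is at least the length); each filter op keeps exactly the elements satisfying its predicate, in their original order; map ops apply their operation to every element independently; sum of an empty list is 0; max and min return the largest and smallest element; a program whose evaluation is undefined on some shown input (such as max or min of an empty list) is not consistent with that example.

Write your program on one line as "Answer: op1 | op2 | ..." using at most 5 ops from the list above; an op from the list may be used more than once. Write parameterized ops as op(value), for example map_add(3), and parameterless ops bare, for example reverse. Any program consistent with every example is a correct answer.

filter_even | sort_asc | map_neg | sum

Check, running the answer program on each example:
  [-11, 8, -47, -1, 36, -23, -42, 33] -> [8, 36, -42] -> [-42, 8, 36] -> [42, -8, -36] -> -2
  [-6, 48, 6, 23, 47] -> [-6, 48, 6] -> [-6, 6, 48] -> [6, -6, -48] -> -48
  [11, -32, -23, 28, 24] -> [-32, 28, 24] -> [-32, 24, 28] -> [32, -24, -28] -> -20
  [-3, -49, -13, 35] -> [] -> [] -> [] -> 0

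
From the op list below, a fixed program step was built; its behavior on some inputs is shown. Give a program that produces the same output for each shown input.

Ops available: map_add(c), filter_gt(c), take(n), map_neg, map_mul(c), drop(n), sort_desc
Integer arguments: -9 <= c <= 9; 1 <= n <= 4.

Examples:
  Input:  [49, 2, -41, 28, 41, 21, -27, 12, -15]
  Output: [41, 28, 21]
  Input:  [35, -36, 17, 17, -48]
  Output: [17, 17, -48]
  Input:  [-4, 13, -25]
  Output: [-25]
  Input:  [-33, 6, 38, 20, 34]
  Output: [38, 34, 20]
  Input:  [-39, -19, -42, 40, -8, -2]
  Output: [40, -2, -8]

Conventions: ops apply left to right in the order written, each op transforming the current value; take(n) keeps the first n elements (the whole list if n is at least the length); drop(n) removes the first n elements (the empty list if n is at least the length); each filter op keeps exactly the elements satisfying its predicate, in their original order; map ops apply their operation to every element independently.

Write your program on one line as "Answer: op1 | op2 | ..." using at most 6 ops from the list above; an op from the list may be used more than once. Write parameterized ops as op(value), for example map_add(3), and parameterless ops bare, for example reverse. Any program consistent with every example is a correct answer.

map_neg | drop(2) | map_neg | sort_desc | take(3)

Check, running the answer program on each example:
  [49, 2, -41, 28, 41, 21, -27, 12, -15] -> [-49, -2, 41, -28, -41, -21, 27, -12, 15] -> [41, -28, -41, -21, 27, -12, 15] -> [-41, 28, 41, 21, -27, 12, -15] -> [41, 28, 21, 12, -15, -27, -41] -> [41, 28, 21]
  [35, -36, 17, 17, -48] -> [-35, 36, -17, -17, 48] -> [-17, -17, 48] -> [17, 17, -48] -> [17, 17, -48] -> [17, 17, -48]
  [-4, 13, -25] -> [4, -13, 25] -> [25] -> [-25] -> [-25] -> [-25]
  [-33, 6, 38, 20, 34] -> [33, -6, -38, -20, -34] -> [-38, -20, -34] -> [38, 20, 34] -> [38, 34, 20] -> [38, 34, 20]
  [-39, -19, -42, 40, -8, -2] -> [39, 19, 42, -40, 8, 2] -> [42, -40, 8, 2] -> [-42, 40, -8, -2] -> [40, -2, -8, -42] -> [40, -2, -8]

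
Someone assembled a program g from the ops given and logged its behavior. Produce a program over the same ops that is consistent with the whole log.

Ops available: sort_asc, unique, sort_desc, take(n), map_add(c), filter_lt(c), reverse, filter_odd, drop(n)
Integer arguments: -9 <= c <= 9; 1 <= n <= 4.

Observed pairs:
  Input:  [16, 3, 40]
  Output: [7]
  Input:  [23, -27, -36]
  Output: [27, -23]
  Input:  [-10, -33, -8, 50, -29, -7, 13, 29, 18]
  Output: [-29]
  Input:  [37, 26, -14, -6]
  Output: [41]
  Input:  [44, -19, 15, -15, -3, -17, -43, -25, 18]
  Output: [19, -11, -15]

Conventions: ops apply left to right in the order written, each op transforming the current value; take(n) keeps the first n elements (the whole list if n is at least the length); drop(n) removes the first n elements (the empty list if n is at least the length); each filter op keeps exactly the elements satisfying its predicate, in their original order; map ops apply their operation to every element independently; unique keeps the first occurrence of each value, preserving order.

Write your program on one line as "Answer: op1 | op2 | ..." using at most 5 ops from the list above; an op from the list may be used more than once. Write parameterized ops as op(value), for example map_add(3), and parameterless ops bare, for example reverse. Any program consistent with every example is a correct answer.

take(4) | map_add(4) | sort_asc | filter_odd | sort_desc

Check, running the answer program on each example:
  [16, 3, 40] -> [16, 3, 40] -> [20, 7, 44] -> [7, 20, 44] -> [7] -> [7]
  [23, -27, -36] -> [23, -27, -36] -> [27, -23, -32] -> [-32, -23, 27] -> [-23, 27] -> [27, -23]
  [-10, -33, -8, 50, -29, -7, 13, 29, 18] -> [-10, -33, -8, 50] -> [-6, -29, -4, 54] -> [-29, -6, -4, 54] -> [-29] -> [-29]
  [37, 26, -14, -6] -> [37, 26, -14, -6] -> [41, 30, -10, -2] -> [-10, -2, 30, 41] -> [41] -> [41]
  [44, -19, 15, -15, -3, -17, -43, -25, 18] -> [44, -19, 15, -15] -> [48, -15, 19, -11] -> [-15, -11, 19, 48] -> [-15, -11, 19] -> [19, -11, -15]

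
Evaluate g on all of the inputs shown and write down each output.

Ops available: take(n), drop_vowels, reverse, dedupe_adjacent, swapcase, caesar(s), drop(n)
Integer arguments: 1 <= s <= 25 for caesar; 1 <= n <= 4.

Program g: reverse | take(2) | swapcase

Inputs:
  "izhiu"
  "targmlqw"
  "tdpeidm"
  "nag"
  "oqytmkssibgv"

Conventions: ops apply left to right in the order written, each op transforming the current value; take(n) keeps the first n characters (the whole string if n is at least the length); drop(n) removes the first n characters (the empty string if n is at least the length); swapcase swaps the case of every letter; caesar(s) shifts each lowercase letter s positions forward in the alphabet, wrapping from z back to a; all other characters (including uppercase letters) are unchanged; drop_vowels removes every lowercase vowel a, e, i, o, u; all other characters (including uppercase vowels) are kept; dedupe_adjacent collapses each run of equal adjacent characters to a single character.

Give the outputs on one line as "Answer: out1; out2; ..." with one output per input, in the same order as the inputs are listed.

Execution, op by op:
  "izhiu" -> "uihzi" -> "ui" -> "UI"
  "targmlqw" -> "wqlmgrat" -> "wq" -> "WQ"
  "tdpeidm" -> "mdiepdt" -> "md" -> "MD"
  "nag" -> "gan" -> "ga" -> "GA"
  "oqytmkssibgv" -> "vgbisskmtyqo" -> "vg" -> "VG"

"UI"; "WQ"; "MD"; "GA"; "VG"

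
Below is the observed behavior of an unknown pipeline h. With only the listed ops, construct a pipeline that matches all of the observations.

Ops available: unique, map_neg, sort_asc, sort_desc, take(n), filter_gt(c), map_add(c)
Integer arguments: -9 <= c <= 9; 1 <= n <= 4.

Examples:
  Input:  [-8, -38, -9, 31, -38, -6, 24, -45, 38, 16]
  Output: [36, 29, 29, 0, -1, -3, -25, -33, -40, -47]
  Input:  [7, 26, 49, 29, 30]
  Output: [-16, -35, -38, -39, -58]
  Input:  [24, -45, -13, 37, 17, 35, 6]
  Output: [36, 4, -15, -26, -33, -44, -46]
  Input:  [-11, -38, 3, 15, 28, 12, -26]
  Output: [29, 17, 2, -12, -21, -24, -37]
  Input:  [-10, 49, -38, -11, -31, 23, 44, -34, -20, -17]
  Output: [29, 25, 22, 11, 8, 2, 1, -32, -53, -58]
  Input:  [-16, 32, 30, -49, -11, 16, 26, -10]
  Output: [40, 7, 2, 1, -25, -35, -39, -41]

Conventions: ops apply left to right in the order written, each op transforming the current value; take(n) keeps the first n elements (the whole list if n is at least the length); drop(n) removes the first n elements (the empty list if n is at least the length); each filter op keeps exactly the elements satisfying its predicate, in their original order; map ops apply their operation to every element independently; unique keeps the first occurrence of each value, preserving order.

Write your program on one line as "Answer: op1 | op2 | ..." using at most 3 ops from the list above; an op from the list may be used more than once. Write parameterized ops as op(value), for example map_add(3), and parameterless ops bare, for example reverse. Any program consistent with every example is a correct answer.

sort_asc | map_neg | map_add(-9)

Check, running the answer program on each example:
  [-8, -38, -9, 31, -38, -6, 24, -45, 38, 16] -> [-45, -38, -38, -9, -8, -6, 16, 24, 31, 38] -> [45, 38, 38, 9, 8, 6, -16, -24, -31, -38] -> [36, 29, 29, 0, -1, -3, -25, -33, -40, -47]
  [7, 26, 49, 29, 30] -> [7, 26, 29, 30, 49] -> [-7, -26, -29, -30, -49] -> [-16, -35, -38, -39, -58]
  [24, -45, -13, 37, 17, 35, 6] -> [-45, -13, 6, 17, 24, 35, 37] -> [45, 13, -6, -17, -24, -35, -37] -> [36, 4, -15, -26, -33, -44, -46]
  [-11, -38, 3, 15, 28, 12, -26] -> [-38, -26, -11, 3, 12, 15, 28] -> [38, 26, 11, -3, -12, -15, -28] -> [29, 17, 2, -12, -21, -24, -37]
  [-10, 49, -38, -11, -31, 23, 44, -34, -20, -17] -> [-38, -34, -31, -20, -17, -11, -10, 23, 44, 49] -> [38, 34, 31, 20, 17, 11, 10, -23, -44, -49] -> [29, 25, 22, 11, 8, 2, 1, -32, -53, -58]
  [-16, 32, 30, -49, -11, 16, 26, -10] -> [-49, -16, -11, -10, 16, 26, 30, 32] -> [49, 16, 11, 10, -16, -26, -30, -32] -> [40, 7, 2, 1, -25, -35, -39, -41]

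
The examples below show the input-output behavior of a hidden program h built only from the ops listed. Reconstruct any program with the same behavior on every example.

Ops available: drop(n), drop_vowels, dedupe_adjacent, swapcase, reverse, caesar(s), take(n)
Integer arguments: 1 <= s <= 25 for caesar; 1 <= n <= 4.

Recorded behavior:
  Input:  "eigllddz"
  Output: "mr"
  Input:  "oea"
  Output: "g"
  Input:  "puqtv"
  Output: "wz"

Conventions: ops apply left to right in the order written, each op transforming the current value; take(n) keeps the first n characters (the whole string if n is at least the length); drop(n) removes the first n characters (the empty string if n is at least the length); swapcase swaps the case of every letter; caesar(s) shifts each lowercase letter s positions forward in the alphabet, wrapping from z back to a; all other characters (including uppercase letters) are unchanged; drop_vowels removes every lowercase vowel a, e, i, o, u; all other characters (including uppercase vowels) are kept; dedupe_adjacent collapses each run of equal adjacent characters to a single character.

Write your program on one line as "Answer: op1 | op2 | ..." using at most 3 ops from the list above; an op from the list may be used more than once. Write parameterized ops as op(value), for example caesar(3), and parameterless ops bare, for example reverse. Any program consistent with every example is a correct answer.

take(4) | caesar(6) | drop(2)

Check, running the answer program on each example:
  "eigllddz" -> "eigl" -> "komr" -> "mr"
  "oea" -> "oea" -> "ukg" -> "g"
  "puqtv" -> "puqt" -> "vawz" -> "wz"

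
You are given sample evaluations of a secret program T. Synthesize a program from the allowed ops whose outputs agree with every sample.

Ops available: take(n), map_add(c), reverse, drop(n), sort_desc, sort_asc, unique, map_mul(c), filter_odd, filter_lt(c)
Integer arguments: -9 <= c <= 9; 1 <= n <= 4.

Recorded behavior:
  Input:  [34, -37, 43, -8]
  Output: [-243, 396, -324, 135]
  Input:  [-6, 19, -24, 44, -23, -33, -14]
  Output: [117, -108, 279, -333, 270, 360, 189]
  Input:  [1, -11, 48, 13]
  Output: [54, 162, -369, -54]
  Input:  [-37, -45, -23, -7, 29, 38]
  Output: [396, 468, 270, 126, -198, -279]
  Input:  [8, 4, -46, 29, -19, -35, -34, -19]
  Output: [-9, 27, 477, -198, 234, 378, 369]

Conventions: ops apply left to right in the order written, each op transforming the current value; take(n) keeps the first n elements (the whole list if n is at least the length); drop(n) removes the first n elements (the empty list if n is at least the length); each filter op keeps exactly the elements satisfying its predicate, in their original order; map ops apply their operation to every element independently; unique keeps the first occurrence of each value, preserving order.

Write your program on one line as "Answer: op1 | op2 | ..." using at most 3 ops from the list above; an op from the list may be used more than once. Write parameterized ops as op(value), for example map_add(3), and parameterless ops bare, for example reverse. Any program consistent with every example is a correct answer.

map_add(-7) | map_mul(-9) | unique

Check, running the answer program on each example:
  [34, -37, 43, -8] -> [27, -44, 36, -15] -> [-243, 396, -324, 135] -> [-243, 396, -324, 135]
  [-6, 19, -24, 44, -23, -33, -14] -> [-13, 12, -31, 37, -30, -40, -21] -> [117, -108, 279, -333, 270, 360, 189] -> [117, -108, 279, -333, 270, 360, 189]
  [1, -11, 48, 13] -> [-6, -18, 41, 6] -> [54, 162, -369, -54] -> [54, 162, -369, -54]
  [-37, -45, -23, -7, 29, 38] -> [-44, -52, -30, -14, 22, 31] -> [396, 468, 270, 126, -198, -279] -> [396, 468, 270, 126, -198, -279]
  [8, 4, -46, 29, -19, -35, -34, -19] -> [1, -3, -53, 22, -26, -42, -41, -26] -> [-9, 27, 477, -198, 234, 378, 369, 234] -> [-9, 27, 477, -198, 234, 378, 369]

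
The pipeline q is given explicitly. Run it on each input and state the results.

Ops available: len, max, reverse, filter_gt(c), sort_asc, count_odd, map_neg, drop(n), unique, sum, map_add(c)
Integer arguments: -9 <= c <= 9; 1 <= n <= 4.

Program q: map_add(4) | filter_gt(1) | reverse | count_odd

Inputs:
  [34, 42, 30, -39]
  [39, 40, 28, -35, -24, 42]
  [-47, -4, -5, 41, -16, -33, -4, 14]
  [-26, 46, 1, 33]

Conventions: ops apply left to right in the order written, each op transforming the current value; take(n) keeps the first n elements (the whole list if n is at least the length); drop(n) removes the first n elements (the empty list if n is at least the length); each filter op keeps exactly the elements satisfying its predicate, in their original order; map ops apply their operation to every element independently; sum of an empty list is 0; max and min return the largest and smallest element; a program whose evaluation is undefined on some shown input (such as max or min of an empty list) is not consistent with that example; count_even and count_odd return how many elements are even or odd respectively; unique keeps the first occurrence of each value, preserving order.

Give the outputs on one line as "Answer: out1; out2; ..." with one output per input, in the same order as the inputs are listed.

Execution, op by op:
  [34, 42, 30, -39] -> [38, 46, 34, -35] -> [38, 46, 34] -> [34, 46, 38] -> 0
  [39, 40, 28, -35, -24, 42] -> [43, 44, 32, -31, -20, 46] -> [43, 44, 32, 46] -> [46, 32, 44, 43] -> 1
  [-47, -4, -5, 41, -16, -33, -4, 14] -> [-43, 0, -1, 45, -12, -29, 0, 18] -> [45, 18] -> [18, 45] -> 1
  [-26, 46, 1, 33] -> [-22, 50, 5, 37] -> [50, 5, 37] -> [37, 5, 50] -> 2

0; 1; 1; 2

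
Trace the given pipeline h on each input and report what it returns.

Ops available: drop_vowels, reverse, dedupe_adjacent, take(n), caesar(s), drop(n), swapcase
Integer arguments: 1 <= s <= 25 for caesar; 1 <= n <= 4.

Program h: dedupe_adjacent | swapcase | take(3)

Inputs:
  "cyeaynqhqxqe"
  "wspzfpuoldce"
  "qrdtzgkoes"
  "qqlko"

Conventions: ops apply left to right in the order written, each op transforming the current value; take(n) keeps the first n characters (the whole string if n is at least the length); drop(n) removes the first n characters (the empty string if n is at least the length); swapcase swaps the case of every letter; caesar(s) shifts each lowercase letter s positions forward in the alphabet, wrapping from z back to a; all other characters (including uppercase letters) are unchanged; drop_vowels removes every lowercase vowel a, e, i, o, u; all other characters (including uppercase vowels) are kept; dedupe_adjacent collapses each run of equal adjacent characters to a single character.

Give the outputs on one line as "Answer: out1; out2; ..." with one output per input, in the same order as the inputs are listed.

"CYE"; "WSP"; "QRD"; "QLK"

Execution, op by op:
  "cyeaynqhqxqe" -> "cyeaynqhqxqe" -> "CYEAYNQHQXQE" -> "CYE"
  "wspzfpuoldce" -> "wspzfpuoldce" -> "WSPZFPUOLDCE" -> "WSP"
  "qrdtzgkoes" -> "qrdtzgkoes" -> "QRDTZGKOES" -> "QRD"
  "qqlko" -> "qlko" -> "QLKO" -> "QLK"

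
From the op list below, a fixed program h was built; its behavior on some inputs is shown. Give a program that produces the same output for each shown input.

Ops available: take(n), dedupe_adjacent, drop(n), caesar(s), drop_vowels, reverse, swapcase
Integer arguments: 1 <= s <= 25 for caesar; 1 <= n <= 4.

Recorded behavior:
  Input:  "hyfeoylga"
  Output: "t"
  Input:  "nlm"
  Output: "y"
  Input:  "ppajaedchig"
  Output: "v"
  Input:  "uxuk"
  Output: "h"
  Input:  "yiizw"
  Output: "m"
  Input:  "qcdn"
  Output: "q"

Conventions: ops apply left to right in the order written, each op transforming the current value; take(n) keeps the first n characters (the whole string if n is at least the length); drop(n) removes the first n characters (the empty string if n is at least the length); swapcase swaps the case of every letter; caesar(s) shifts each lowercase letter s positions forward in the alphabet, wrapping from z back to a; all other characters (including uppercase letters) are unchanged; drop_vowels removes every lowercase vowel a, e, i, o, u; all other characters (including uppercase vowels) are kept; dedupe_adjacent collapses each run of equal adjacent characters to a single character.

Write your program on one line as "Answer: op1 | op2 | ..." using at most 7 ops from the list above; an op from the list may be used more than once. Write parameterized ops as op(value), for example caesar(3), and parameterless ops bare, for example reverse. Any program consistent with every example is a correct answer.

reverse | swapcase | take(2) | swapcase | drop(1) | caesar(13)

Check, running the answer program on each example:
  "hyfeoylga" -> "aglyoefyh" -> "AGLYOEFYH" -> "AG" -> "ag" -> "g" -> "t"
  "nlm" -> "mln" -> "MLN" -> "ML" -> "ml" -> "l" -> "y"
  "ppajaedchig" -> "gihcdeajapp" -> "GIHCDEAJAPP" -> "GI" -> "gi" -> "i" -> "v"
  "uxuk" -> "kuxu" -> "KUXU" -> "KU" -> "ku" -> "u" -> "h"
  "yiizw" -> "wziiy" -> "WZIIY" -> "WZ" -> "wz" -> "z" -> "m"
  "qcdn" -> "ndcq" -> "NDCQ" -> "ND" -> "nd" -> "d" -> "q"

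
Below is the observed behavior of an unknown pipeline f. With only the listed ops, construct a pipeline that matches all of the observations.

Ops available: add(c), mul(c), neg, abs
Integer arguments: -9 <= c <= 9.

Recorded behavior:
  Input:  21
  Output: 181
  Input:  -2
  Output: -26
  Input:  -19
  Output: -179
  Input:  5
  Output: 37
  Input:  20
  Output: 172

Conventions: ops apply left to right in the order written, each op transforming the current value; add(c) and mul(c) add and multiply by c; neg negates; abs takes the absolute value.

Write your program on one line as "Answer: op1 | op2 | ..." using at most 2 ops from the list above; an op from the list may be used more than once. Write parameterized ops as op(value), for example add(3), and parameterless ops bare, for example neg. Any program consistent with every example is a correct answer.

mul(9) | add(-8)

Check, running the answer program on each example:
  21 -> 189 -> 181
  -2 -> -18 -> -26
  -19 -> -171 -> -179
  5 -> 45 -> 37
  20 -> 180 -> 172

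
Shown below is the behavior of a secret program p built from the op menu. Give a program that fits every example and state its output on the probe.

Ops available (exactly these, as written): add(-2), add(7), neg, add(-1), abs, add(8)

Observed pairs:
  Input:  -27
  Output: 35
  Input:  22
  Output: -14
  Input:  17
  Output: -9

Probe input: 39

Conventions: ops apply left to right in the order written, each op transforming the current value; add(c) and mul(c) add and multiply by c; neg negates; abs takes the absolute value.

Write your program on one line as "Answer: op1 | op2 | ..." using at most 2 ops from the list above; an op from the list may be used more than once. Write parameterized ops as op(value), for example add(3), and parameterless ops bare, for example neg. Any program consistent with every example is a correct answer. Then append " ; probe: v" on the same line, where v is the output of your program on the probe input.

neg | add(8) ; probe: -31

Check, running the answer program on each example:
  -27 -> 27 -> 35
  22 -> -22 -> -14
  17 -> -17 -> -9
  probe: 39 -> -39 -> -31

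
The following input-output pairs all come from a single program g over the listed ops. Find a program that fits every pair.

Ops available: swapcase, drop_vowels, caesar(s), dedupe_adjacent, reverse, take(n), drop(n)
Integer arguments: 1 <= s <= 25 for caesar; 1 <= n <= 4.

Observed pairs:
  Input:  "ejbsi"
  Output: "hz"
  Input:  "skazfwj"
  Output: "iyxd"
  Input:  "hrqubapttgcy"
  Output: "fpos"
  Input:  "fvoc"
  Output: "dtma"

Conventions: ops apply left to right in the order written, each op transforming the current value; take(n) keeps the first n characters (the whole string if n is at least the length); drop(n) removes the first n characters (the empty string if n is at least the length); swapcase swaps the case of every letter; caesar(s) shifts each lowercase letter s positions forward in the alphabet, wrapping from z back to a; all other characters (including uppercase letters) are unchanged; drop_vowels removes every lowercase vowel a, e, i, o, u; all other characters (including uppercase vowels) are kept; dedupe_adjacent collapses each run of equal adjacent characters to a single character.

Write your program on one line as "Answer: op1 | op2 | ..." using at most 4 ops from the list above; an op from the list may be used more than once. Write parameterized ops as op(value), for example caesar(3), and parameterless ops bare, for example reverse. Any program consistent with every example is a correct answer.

caesar(22) | drop_vowels | take(4) | caesar(2)

Check, running the answer program on each example:
  "ejbsi" -> "afxoe" -> "fx" -> "fx" -> "hz"
  "skazfwj" -> "ogwvbsf" -> "gwvbsf" -> "gwvb" -> "iyxd"
  "hrqubapttgcy" -> "dnmqxwlppcyu" -> "dnmqxwlppcy" -> "dnmq" -> "fpos"
  "fvoc" -> "brky" -> "brky" -> "brky" -> "dtma"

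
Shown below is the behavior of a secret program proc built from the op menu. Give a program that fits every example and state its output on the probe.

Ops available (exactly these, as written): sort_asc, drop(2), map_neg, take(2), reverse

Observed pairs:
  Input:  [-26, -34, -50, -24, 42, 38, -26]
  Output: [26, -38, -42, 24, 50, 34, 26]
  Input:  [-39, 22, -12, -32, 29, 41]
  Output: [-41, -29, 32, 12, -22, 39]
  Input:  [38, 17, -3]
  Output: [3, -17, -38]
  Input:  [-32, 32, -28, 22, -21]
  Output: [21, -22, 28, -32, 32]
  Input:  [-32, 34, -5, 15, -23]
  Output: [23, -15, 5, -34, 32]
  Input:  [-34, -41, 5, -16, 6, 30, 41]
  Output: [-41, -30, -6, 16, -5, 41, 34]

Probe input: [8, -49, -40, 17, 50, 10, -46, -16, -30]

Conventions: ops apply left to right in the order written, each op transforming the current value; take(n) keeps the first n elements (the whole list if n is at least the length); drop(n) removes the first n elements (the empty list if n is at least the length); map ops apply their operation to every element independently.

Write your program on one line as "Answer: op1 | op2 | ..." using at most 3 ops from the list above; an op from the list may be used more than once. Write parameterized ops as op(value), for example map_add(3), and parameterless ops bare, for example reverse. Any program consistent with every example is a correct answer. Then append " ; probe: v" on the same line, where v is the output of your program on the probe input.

map_neg | reverse ; probe: [30, 16, 46, -10, -50, -17, 40, 49, -8]

Check, running the answer program on each example:
  [-26, -34, -50, -24, 42, 38, -26] -> [26, 34, 50, 24, -42, -38, 26] -> [26, -38, -42, 24, 50, 34, 26]
  [-39, 22, -12, -32, 29, 41] -> [39, -22, 12, 32, -29, -41] -> [-41, -29, 32, 12, -22, 39]
  [38, 17, -3] -> [-38, -17, 3] -> [3, -17, -38]
  [-32, 32, -28, 22, -21] -> [32, -32, 28, -22, 21] -> [21, -22, 28, -32, 32]
  [-32, 34, -5, 15, -23] -> [32, -34, 5, -15, 23] -> [23, -15, 5, -34, 32]
  [-34, -41, 5, -16, 6, 30, 41] -> [34, 41, -5, 16, -6, -30, -41] -> [-41, -30, -6, 16, -5, 41, 34]
  probe: [8, -49, -40, 17, 50, 10, -46, -16, -30] -> [-8, 49, 40, -17, -50, -10, 46, 16, 30] -> [30, 16, 46, -10, -50, -17, 40, 49, -8]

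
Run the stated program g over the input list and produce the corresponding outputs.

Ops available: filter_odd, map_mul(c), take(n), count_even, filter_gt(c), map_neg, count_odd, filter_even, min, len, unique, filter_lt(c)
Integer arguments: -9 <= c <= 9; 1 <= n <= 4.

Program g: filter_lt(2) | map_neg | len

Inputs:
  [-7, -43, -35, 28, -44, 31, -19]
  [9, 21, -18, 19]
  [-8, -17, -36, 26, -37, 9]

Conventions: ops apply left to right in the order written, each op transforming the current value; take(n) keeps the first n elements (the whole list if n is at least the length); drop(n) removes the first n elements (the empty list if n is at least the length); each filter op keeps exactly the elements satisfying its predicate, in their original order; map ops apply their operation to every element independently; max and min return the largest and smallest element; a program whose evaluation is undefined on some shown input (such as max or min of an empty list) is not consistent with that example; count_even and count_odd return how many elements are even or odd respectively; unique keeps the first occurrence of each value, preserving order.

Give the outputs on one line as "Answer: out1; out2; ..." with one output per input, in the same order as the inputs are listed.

5; 1; 4

Execution, op by op:
  [-7, -43, -35, 28, -44, 31, -19] -> [-7, -43, -35, -44, -19] -> [7, 43, 35, 44, 19] -> 5
  [9, 21, -18, 19] -> [-18] -> [18] -> 1
  [-8, -17, -36, 26, -37, 9] -> [-8, -17, -36, -37] -> [8, 17, 36, 37] -> 4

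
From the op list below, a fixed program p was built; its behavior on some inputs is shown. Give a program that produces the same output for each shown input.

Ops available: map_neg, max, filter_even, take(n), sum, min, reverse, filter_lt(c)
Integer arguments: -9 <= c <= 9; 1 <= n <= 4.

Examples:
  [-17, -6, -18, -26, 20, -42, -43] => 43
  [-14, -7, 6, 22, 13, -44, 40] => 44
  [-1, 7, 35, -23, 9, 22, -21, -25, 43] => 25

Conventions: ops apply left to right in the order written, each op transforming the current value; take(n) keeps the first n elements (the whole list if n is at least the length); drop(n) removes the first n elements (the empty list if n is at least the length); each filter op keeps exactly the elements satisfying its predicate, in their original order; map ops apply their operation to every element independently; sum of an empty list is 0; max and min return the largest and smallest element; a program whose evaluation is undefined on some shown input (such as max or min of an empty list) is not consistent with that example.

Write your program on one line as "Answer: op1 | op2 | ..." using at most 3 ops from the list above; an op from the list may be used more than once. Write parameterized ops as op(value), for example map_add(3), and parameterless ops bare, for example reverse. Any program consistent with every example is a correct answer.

map_neg | max

Check, running the answer program on each example:
  [-17, -6, -18, -26, 20, -42, -43] -> [17, 6, 18, 26, -20, 42, 43] -> 43
  [-14, -7, 6, 22, 13, -44, 40] -> [14, 7, -6, -22, -13, 44, -40] -> 44
  [-1, 7, 35, -23, 9, 22, -21, -25, 43] -> [1, -7, -35, 23, -9, -22, 21, 25, -43] -> 25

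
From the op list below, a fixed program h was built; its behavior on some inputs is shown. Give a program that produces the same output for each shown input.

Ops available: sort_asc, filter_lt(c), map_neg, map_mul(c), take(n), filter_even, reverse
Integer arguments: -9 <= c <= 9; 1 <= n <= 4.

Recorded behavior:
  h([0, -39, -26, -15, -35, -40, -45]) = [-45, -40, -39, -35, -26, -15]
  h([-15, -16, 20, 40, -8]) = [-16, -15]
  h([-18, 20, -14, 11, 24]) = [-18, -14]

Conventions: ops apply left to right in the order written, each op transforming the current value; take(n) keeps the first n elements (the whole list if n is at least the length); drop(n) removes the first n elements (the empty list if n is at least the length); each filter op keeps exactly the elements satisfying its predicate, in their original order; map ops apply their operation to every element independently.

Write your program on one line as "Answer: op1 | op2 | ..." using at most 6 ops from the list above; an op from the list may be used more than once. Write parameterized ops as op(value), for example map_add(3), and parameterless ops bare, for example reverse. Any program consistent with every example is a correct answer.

map_neg | sort_asc | map_neg | filter_lt(-9) | reverse

Check, running the answer program on each example:
  [0, -39, -26, -15, -35, -40, -45] -> [0, 39, 26, 15, 35, 40, 45] -> [0, 15, 26, 35, 39, 40, 45] -> [0, -15, -26, -35, -39, -40, -45] -> [-15, -26, -35, -39, -40, -45] -> [-45, -40, -39, -35, -26, -15]
  [-15, -16, 20, 40, -8] -> [15, 16, -20, -40, 8] -> [-40, -20, 8, 15, 16] -> [40, 20, -8, -15, -16] -> [-15, -16] -> [-16, -15]
  [-18, 20, -14, 11, 24] -> [18, -20, 14, -11, -24] -> [-24, -20, -11, 14, 18] -> [24, 20, 11, -14, -18] -> [-14, -18] -> [-18, -14]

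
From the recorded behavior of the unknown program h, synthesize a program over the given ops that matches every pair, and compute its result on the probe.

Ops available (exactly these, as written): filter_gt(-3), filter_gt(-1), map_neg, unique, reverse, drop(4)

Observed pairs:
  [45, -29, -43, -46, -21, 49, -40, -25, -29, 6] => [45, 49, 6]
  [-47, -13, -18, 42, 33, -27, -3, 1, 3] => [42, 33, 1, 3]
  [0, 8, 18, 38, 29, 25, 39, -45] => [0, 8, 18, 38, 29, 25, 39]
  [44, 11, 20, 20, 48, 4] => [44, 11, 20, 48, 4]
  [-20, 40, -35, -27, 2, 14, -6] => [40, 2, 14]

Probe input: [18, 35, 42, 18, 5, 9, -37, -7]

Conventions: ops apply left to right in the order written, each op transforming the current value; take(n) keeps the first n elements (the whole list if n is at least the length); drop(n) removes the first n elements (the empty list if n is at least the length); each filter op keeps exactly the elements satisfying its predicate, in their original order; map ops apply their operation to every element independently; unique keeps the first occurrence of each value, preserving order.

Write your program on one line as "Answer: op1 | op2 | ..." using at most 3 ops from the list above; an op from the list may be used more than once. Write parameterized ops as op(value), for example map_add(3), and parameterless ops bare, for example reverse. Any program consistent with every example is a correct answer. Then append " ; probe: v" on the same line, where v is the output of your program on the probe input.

unique | filter_gt(-3) ; probe: [18, 35, 42, 5, 9]

Check, running the answer program on each example:
  [45, -29, -43, -46, -21, 49, -40, -25, -29, 6] -> [45, -29, -43, -46, -21, 49, -40, -25, 6] -> [45, 49, 6]
  [-47, -13, -18, 42, 33, -27, -3, 1, 3] -> [-47, -13, -18, 42, 33, -27, -3, 1, 3] -> [42, 33, 1, 3]
  [0, 8, 18, 38, 29, 25, 39, -45] -> [0, 8, 18, 38, 29, 25, 39, -45] -> [0, 8, 18, 38, 29, 25, 39]
  [44, 11, 20, 20, 48, 4] -> [44, 11, 20, 48, 4] -> [44, 11, 20, 48, 4]
  [-20, 40, -35, -27, 2, 14, -6] -> [-20, 40, -35, -27, 2, 14, -6] -> [40, 2, 14]
  probe: [18, 35, 42, 18, 5, 9, -37, -7] -> [18, 35, 42, 5, 9, -37, -7] -> [18, 35, 42, 5, 9]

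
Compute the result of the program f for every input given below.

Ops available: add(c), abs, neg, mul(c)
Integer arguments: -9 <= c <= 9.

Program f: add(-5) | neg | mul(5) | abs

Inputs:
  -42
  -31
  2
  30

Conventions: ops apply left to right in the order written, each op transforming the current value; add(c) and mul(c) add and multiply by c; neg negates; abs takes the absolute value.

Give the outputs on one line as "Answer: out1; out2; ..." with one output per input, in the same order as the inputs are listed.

235; 180; 15; 125

Execution, op by op:
  -42 -> -47 -> 47 -> 235 -> 235
  -31 -> -36 -> 36 -> 180 -> 180
  2 -> -3 -> 3 -> 15 -> 15
  30 -> 25 -> -25 -> -125 -> 125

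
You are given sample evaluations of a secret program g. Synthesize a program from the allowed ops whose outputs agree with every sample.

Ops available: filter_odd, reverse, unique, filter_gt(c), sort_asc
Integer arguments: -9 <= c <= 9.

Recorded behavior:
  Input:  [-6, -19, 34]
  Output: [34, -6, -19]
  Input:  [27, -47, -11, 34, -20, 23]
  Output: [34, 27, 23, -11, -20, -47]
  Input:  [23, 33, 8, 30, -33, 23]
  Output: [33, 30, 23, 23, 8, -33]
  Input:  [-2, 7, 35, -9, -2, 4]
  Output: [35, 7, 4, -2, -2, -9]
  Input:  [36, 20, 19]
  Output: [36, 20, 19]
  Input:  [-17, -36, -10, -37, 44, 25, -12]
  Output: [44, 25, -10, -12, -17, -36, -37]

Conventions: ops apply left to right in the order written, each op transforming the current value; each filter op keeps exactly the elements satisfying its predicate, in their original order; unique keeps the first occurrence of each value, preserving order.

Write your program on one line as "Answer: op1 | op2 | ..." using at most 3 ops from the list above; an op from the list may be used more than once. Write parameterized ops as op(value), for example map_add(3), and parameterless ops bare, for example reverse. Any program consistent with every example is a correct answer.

sort_asc | reverse

Check, running the answer program on each example:
  [-6, -19, 34] -> [-19, -6, 34] -> [34, -6, -19]
  [27, -47, -11, 34, -20, 23] -> [-47, -20, -11, 23, 27, 34] -> [34, 27, 23, -11, -20, -47]
  [23, 33, 8, 30, -33, 23] -> [-33, 8, 23, 23, 30, 33] -> [33, 30, 23, 23, 8, -33]
  [-2, 7, 35, -9, -2, 4] -> [-9, -2, -2, 4, 7, 35] -> [35, 7, 4, -2, -2, -9]
  [36, 20, 19] -> [19, 20, 36] -> [36, 20, 19]
  [-17, -36, -10, -37, 44, 25, -12] -> [-37, -36, -17, -12, -10, 25, 44] -> [44, 25, -10, -12, -17, -36, -37]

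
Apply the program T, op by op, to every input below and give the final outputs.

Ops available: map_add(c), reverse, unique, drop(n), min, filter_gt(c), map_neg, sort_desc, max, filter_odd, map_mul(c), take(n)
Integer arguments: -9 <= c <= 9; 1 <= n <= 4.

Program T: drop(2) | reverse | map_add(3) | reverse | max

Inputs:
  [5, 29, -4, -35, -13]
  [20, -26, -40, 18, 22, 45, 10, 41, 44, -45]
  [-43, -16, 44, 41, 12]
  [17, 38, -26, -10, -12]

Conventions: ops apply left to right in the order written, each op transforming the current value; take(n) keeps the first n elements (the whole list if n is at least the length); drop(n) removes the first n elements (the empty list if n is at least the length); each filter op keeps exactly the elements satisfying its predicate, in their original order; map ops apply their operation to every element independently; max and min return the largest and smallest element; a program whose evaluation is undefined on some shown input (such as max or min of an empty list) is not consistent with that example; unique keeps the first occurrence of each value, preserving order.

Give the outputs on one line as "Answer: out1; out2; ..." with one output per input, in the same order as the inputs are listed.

-1; 48; 47; -7

Execution, op by op:
  [5, 29, -4, -35, -13] -> [-4, -35, -13] -> [-13, -35, -4] -> [-10, -32, -1] -> [-1, -32, -10] -> -1
  [20, -26, -40, 18, 22, 45, 10, 41, 44, -45] -> [-40, 18, 22, 45, 10, 41, 44, -45] -> [-45, 44, 41, 10, 45, 22, 18, -40] -> [-42, 47, 44, 13, 48, 25, 21, -37] -> [-37, 21, 25, 48, 13, 44, 47, -42] -> 48
  [-43, -16, 44, 41, 12] -> [44, 41, 12] -> [12, 41, 44] -> [15, 44, 47] -> [47, 44, 15] -> 47
  [17, 38, -26, -10, -12] -> [-26, -10, -12] -> [-12, -10, -26] -> [-9, -7, -23] -> [-23, -7, -9] -> -7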